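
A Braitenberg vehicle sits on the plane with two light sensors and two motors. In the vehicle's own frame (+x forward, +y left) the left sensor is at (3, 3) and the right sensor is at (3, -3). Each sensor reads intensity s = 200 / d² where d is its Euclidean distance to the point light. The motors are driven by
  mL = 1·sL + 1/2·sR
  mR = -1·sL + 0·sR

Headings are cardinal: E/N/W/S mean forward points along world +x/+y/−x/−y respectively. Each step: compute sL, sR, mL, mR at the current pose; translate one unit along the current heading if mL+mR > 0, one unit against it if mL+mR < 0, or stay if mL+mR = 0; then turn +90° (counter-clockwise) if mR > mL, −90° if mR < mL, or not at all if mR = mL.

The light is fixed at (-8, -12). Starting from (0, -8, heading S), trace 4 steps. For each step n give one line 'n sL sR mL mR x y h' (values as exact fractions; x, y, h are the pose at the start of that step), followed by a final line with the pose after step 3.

n=0: pose=(0,-8,S); sL=100/61, sR=100/13; mL=4350/793, mR=-100/61; mL+mR=50/13 → advance +1; mR−mL=-5650/793 → turn -1·90°
n=1: pose=(0,-9,W); sL=8, sR=200/61; mL=588/61, mR=-8; mL+mR=100/61 → advance +1; mR−mL=-1076/61 → turn -1·90°
n=2: pose=(-1,-9,N); sL=50/13, sR=25/17; mL=2025/442, mR=-50/13; mL+mR=25/34 → advance +1; mR−mL=-3725/442 → turn -1·90°
n=3: pose=(-1,-8,E); sL=200/149, sR=200/101; mL=35100/15049, mR=-200/149; mL+mR=100/101 → advance +1; mR−mL=-55300/15049 → turn -1·90°

0 100/61 100/13 4350/793 -100/61 0 -8 S
1 8 200/61 588/61 -8 0 -9 W
2 50/13 25/17 2025/442 -50/13 -1 -9 N
3 200/149 200/101 35100/15049 -200/149 -1 -8 E
final 0 -8 S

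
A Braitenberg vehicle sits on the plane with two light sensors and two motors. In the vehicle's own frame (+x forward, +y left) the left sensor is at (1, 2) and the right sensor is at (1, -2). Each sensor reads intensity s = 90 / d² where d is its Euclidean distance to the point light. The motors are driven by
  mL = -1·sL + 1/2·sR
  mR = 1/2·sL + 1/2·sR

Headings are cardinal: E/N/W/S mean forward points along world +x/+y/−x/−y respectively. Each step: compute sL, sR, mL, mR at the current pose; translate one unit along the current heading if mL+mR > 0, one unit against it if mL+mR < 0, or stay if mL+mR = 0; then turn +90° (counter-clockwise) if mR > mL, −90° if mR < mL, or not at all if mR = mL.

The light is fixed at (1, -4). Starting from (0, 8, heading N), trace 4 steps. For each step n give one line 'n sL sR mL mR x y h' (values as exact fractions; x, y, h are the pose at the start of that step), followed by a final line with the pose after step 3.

n=0: pose=(0,8,N); sL=45/89, sR=9/17; mL=-729/3026, mR=783/1513; mL+mR=837/3026 → advance +1; mR−mL=135/178 → turn +1·90°
n=1: pose=(0,9,W); sL=18/25, sR=90/229; mL=-2997/5725, mR=3186/5725; mL+mR=189/5725 → advance +1; mR−mL=27/25 → turn +1·90°
n=2: pose=(-1,9,S); sL=5/8, sR=9/16; mL=-11/32, mR=19/32; mL+mR=1/4 → advance +1; mR−mL=15/16 → turn +1·90°
n=3: pose=(-1,8,E); sL=90/197, sR=90/101; mL=-225/19897, mR=13410/19897; mL+mR=13185/19897 → advance +1; mR−mL=135/197 → turn +1·90°

0 45/89 9/17 -729/3026 783/1513 0 8 N
1 18/25 90/229 -2997/5725 3186/5725 0 9 W
2 5/8 9/16 -11/32 19/32 -1 9 S
3 90/197 90/101 -225/19897 13410/19897 -1 8 E
final 0 8 N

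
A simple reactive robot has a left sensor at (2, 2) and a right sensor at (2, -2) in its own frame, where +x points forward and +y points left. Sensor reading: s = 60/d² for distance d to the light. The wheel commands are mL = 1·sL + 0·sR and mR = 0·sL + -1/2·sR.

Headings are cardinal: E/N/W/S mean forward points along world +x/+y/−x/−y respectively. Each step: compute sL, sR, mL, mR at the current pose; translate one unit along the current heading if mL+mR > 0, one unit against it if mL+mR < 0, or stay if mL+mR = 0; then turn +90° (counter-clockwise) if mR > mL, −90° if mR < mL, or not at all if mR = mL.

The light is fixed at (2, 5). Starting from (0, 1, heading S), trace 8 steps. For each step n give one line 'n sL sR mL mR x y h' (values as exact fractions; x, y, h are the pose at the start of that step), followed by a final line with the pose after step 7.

0 5/3 15/13 5/3 -15/26 0 1 S
1 12/13 12/5 12/13 -6/5 0 0 W
2 10/3 6 10/3 -3 1 0 N
3 12 60/37 12 -30/37 1 1 E
4 3/2 3/2 3/2 -3/4 2 1 S
5 60/53 60/13 60/53 -30/13 2 0 W
6 6 10/3 6 -5/3 3 0 N
7 60/13 4/3 60/13 -2/3 3 1 E
final 4 1 S

n=0: pose=(0,1,S); sL=5/3, sR=15/13; mL=5/3, mR=-15/26; mL+mR=85/78 → advance +1; mR−mL=-175/78 → turn -1·90°
n=1: pose=(0,0,W); sL=12/13, sR=12/5; mL=12/13, mR=-6/5; mL+mR=-18/65 → advance -1; mR−mL=-138/65 → turn -1·90°
n=2: pose=(1,0,N); sL=10/3, sR=6; mL=10/3, mR=-3; mL+mR=1/3 → advance +1; mR−mL=-19/3 → turn -1·90°
n=3: pose=(1,1,E); sL=12, sR=60/37; mL=12, mR=-30/37; mL+mR=414/37 → advance +1; mR−mL=-474/37 → turn -1·90°
n=4: pose=(2,1,S); sL=3/2, sR=3/2; mL=3/2, mR=-3/4; mL+mR=3/4 → advance +1; mR−mL=-9/4 → turn -1·90°
n=5: pose=(2,0,W); sL=60/53, sR=60/13; mL=60/53, mR=-30/13; mL+mR=-810/689 → advance -1; mR−mL=-2370/689 → turn -1·90°
n=6: pose=(3,0,N); sL=6, sR=10/3; mL=6, mR=-5/3; mL+mR=13/3 → advance +1; mR−mL=-23/3 → turn -1·90°
n=7: pose=(3,1,E); sL=60/13, sR=4/3; mL=60/13, mR=-2/3; mL+mR=154/39 → advance +1; mR−mL=-206/39 → turn -1·90°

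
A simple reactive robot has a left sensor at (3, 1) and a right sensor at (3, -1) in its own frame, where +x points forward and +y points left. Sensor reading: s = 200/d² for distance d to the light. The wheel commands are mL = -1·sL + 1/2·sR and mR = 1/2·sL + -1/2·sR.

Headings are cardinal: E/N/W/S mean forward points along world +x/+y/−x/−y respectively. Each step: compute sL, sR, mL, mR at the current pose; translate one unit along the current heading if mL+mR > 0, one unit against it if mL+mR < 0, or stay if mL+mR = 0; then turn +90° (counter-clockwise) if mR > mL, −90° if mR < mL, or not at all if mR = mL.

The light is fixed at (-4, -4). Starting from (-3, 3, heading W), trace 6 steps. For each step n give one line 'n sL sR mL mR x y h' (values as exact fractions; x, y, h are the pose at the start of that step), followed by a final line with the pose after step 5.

0 5 50/17 -60/17 35/34 -3 3 W
1 8 200/17 -36/17 -32/17 -2 3 S
2 100/53 100/37 -1050/1961 -800/1961 -2 4 E
3 200/121 8/5 -516/605 16/605 -3 4 N
4 5 50/17 -60/17 35/34 -3 3 W
5 8 200/17 -36/17 -32/17 -2 3 S
final -2 4 E

n=0: pose=(-3,3,W); sL=5, sR=50/17; mL=-60/17, mR=35/34; mL+mR=-5/2 → advance -1; mR−mL=155/34 → turn +1·90°
n=1: pose=(-2,3,S); sL=8, sR=200/17; mL=-36/17, mR=-32/17; mL+mR=-4 → advance -1; mR−mL=4/17 → turn +1·90°
n=2: pose=(-2,4,E); sL=100/53, sR=100/37; mL=-1050/1961, mR=-800/1961; mL+mR=-50/53 → advance -1; mR−mL=250/1961 → turn +1·90°
n=3: pose=(-3,4,N); sL=200/121, sR=8/5; mL=-516/605, mR=16/605; mL+mR=-100/121 → advance -1; mR−mL=532/605 → turn +1·90°
n=4: pose=(-3,3,W); sL=5, sR=50/17; mL=-60/17, mR=35/34; mL+mR=-5/2 → advance -1; mR−mL=155/34 → turn +1·90°
n=5: pose=(-2,3,S); sL=8, sR=200/17; mL=-36/17, mR=-32/17; mL+mR=-4 → advance -1; mR−mL=4/17 → turn +1·90°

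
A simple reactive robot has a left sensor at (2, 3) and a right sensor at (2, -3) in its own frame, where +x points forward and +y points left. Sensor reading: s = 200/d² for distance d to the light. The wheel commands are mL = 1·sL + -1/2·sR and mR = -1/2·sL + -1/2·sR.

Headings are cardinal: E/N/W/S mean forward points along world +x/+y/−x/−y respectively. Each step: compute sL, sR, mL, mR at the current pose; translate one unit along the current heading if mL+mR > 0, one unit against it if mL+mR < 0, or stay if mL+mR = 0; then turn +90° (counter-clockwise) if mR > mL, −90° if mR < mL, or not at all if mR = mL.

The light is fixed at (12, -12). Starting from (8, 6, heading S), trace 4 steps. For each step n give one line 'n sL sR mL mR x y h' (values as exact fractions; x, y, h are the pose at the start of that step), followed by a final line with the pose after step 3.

n=0: pose=(8,6,S); sL=200/257, sR=40/61; mL=7060/15677, mR=-11240/15677; mL+mR=-4180/15677 → advance -1; mR−mL=-300/257 → turn -1·90°
n=1: pose=(8,7,W); sL=50/73, sR=5/13; mL=935/1898, mR=-1015/1898; mL+mR=-40/949 → advance -1; mR−mL=-75/73 → turn -1·90°
n=2: pose=(9,7,N); sL=200/477, sR=200/441; mL=500/2597, mR=-3400/7791; mL+mR=-1900/7791 → advance -1; mR−mL=-100/159 → turn -1·90°
n=3: pose=(9,6,E); sL=100/221, sR=100/113; mL=250/24973, mR=-16700/24973; mL+mR=-16450/24973 → advance -1; mR−mL=-150/221 → turn -1·90°

0 200/257 40/61 7060/15677 -11240/15677 8 6 S
1 50/73 5/13 935/1898 -1015/1898 8 7 W
2 200/477 200/441 500/2597 -3400/7791 9 7 N
3 100/221 100/113 250/24973 -16700/24973 9 6 E
final 8 6 S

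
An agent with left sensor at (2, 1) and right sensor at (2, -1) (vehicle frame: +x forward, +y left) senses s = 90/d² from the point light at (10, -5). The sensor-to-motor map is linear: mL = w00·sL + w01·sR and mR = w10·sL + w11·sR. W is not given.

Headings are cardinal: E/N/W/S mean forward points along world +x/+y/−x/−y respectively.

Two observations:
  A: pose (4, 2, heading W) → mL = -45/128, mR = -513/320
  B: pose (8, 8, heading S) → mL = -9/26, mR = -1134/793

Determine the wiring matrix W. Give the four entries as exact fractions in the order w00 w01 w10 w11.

0 -1/2 -1 -1

obs A: pose=(4,2,W) → sL=9/10, sR=45/64, mL=-45/128, mR=-513/320
obs B: pose=(8,8,S) → sL=45/61, sR=9/13, mL=-9/26, mR=-1134/793
sensor matrix S = [[9/10, 45/64], [45/61, 9/13]]; det S = 26487/253760
solve [mL_A; mL_B] = S·[w00; w01] and [mR_A; mR_B] = S·[w10; w11]:
  w00 = 0, w01 = -1/2, w10 = -1, w11 = -1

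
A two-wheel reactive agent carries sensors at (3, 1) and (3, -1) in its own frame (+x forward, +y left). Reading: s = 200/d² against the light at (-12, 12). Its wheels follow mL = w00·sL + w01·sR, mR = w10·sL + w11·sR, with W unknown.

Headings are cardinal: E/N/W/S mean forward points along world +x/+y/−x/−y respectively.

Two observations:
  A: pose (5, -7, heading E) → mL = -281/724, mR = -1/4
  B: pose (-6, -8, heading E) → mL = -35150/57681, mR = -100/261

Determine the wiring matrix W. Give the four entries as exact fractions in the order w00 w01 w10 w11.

-1/2 -1 0 -1

obs A: pose=(5,-7,E) → sL=50/181, sR=1/4, mL=-281/724, mR=-1/4
obs B: pose=(-6,-8,E) → sL=100/221, sR=100/261, mL=-35150/57681, mR=-100/261
sensor matrix S = [[50/181, 1/4], [100/221, 100/261]]; det S = -76025/10440261
solve [mL_A; mL_B] = S·[w00; w01] and [mR_A; mR_B] = S·[w10; w11]:
  w00 = -1/2, w01 = -1, w10 = 0, w11 = -1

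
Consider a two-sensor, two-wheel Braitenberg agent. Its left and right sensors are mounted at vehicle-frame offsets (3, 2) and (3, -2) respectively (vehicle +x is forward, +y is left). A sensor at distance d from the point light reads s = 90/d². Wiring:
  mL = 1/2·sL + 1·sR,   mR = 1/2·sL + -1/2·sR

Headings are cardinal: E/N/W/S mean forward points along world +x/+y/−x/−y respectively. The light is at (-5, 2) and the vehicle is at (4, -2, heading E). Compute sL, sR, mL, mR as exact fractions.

45/74 1/2 119/148 2/37

left sensor world pos  = (7, 0); dL² = 148
right sensor world pos = (7, -4); dR² = 180
sL = 90/148 = 45/74
sR = 90/180 = 1/2
mL = 1/2·sL + 1·sR = 119/148
mR = 1/2·sL + -1/2·sR = 2/37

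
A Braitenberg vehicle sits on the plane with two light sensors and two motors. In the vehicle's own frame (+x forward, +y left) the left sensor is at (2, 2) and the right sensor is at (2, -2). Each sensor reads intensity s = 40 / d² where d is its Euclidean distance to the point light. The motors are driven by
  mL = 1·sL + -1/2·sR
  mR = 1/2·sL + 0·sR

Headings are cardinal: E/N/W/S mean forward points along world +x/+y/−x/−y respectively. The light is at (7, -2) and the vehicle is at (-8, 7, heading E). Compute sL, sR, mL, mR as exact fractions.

4/29 20/109 146/3161 2/29

left sensor world pos  = (-6, 9); dL² = 290
right sensor world pos = (-6, 5); dR² = 218
sL = 40/290 = 4/29
sR = 40/218 = 20/109
mL = 1·sL + -1/2·sR = 146/3161
mR = 1/2·sL + 0·sR = 2/29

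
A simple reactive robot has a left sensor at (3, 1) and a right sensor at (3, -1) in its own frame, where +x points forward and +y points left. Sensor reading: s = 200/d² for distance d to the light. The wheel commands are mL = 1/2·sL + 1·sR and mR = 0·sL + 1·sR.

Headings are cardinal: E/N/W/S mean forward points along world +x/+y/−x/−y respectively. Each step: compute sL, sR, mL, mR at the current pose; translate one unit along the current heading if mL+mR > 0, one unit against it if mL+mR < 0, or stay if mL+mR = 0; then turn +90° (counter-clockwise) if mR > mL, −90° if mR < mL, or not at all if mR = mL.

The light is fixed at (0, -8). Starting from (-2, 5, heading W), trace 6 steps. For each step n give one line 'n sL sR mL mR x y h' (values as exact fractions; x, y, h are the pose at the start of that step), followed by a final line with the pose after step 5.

n=0: pose=(-2,5,W); sL=200/169, sR=200/221; mL=4300/2873, mR=200/221; mL+mR=6900/2873 → advance +1; mR−mL=-100/169 → turn -1·90°
n=1: pose=(-3,5,N); sL=25/34, sR=10/13; mL=1005/884, mR=10/13; mL+mR=1685/884 → advance +1; mR−mL=-25/68 → turn -1·90°
n=2: pose=(-3,6,E); sL=8/9, sR=200/169; mL=2476/1521, mR=200/169; mL+mR=4276/1521 → advance +1; mR−mL=-4/9 → turn -1·90°
n=3: pose=(-2,6,S); sL=100/61, sR=20/13; mL=1870/793, mR=20/13; mL+mR=3090/793 → advance +1; mR−mL=-50/61 → turn -1·90°
n=4: pose=(-2,5,W); sL=200/169, sR=200/221; mL=4300/2873, mR=200/221; mL+mR=6900/2873 → advance +1; mR−mL=-100/169 → turn -1·90°
n=5: pose=(-3,5,N); sL=25/34, sR=10/13; mL=1005/884, mR=10/13; mL+mR=1685/884 → advance +1; mR−mL=-25/68 → turn -1·90°

0 200/169 200/221 4300/2873 200/221 -2 5 W
1 25/34 10/13 1005/884 10/13 -3 5 N
2 8/9 200/169 2476/1521 200/169 -3 6 E
3 100/61 20/13 1870/793 20/13 -2 6 S
4 200/169 200/221 4300/2873 200/221 -2 5 W
5 25/34 10/13 1005/884 10/13 -3 5 N
final -3 6 E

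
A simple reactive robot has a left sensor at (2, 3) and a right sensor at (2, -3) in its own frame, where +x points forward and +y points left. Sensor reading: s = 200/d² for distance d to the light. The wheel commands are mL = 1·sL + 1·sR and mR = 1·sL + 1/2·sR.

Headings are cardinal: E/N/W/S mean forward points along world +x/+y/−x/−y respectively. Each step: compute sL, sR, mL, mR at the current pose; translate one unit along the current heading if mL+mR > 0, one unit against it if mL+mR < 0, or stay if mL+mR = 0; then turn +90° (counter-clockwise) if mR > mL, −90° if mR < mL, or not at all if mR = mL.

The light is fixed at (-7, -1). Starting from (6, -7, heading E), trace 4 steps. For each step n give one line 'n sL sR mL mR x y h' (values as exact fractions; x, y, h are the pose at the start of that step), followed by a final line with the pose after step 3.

0 100/117 100/153 1000/663 2350/1989 6 -7 E
1 200/353 40/37 21520/13061 14460/13061 7 -7 S
2 50/61 5/4 505/244 705/488 7 -8 W
3 8/5 200/281 3248/1405 2748/1405 6 -8 N
final 6 -7 E

n=0: pose=(6,-7,E); sL=100/117, sR=100/153; mL=1000/663, mR=2350/1989; mL+mR=5350/1989 → advance +1; mR−mL=-50/153 → turn -1·90°
n=1: pose=(7,-7,S); sL=200/353, sR=40/37; mL=21520/13061, mR=14460/13061; mL+mR=35980/13061 → advance +1; mR−mL=-20/37 → turn -1·90°
n=2: pose=(7,-8,W); sL=50/61, sR=5/4; mL=505/244, mR=705/488; mL+mR=1715/488 → advance +1; mR−mL=-5/8 → turn -1·90°
n=3: pose=(6,-8,N); sL=8/5, sR=200/281; mL=3248/1405, mR=2748/1405; mL+mR=5996/1405 → advance +1; mR−mL=-100/281 → turn -1·90°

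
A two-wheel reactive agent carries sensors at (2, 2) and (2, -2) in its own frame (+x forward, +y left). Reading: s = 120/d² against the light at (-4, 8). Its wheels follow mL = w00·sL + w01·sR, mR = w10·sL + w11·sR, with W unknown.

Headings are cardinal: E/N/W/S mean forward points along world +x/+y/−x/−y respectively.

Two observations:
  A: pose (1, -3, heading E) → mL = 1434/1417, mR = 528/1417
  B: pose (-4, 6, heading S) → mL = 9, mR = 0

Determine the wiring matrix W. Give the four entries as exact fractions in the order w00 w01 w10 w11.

obs A: pose=(1,-3,E) → sL=12/13, sR=60/109, mL=1434/1417, mR=528/1417
obs B: pose=(-4,6,S) → sL=6, sR=6, mL=9, mR=0
sensor matrix S = [[12/13, 60/109], [6, 6]]; det S = 3168/1417
solve [mL_A; mL_B] = S·[w00; w01] and [mR_A; mR_B] = S·[w10; w11]:
  w00 = 1/2, w01 = 1, w10 = 1, w11 = -1

1/2 1 1 -1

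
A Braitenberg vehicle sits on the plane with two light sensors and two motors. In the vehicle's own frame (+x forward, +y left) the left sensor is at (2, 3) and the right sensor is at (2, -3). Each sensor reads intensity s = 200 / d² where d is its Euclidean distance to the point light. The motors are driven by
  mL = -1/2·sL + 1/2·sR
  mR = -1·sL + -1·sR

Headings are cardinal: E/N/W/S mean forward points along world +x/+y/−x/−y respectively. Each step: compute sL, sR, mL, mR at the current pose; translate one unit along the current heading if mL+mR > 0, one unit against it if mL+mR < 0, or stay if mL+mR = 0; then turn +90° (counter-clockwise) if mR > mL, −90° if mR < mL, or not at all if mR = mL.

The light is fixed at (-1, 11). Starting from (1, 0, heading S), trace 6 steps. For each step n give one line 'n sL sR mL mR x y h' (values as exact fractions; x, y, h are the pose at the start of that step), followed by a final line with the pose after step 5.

0 100/97 20/17 120/1649 -3640/1649 1 0 S
1 200/169 200/49 12000/8281 -43600/8281 1 1 W
2 25/8 2 -9/16 -41/8 2 1 N
3 200/89 200/221 -13200/19669 -62000/19669 2 0 E
4 100/97 20/17 120/1649 -3640/1649 1 0 S
5 200/169 200/49 12000/8281 -43600/8281 1 1 W
final 2 1 N

n=0: pose=(1,0,S); sL=100/97, sR=20/17; mL=120/1649, mR=-3640/1649; mL+mR=-3520/1649 → advance -1; mR−mL=-3760/1649 → turn -1·90°
n=1: pose=(1,1,W); sL=200/169, sR=200/49; mL=12000/8281, mR=-43600/8281; mL+mR=-31600/8281 → advance -1; mR−mL=-55600/8281 → turn -1·90°
n=2: pose=(2,1,N); sL=25/8, sR=2; mL=-9/16, mR=-41/8; mL+mR=-91/16 → advance -1; mR−mL=-73/16 → turn -1·90°
n=3: pose=(2,0,E); sL=200/89, sR=200/221; mL=-13200/19669, mR=-62000/19669; mL+mR=-75200/19669 → advance -1; mR−mL=-48800/19669 → turn -1·90°
n=4: pose=(1,0,S); sL=100/97, sR=20/17; mL=120/1649, mR=-3640/1649; mL+mR=-3520/1649 → advance -1; mR−mL=-3760/1649 → turn -1·90°
n=5: pose=(1,1,W); sL=200/169, sR=200/49; mL=12000/8281, mR=-43600/8281; mL+mR=-31600/8281 → advance -1; mR−mL=-55600/8281 → turn -1·90°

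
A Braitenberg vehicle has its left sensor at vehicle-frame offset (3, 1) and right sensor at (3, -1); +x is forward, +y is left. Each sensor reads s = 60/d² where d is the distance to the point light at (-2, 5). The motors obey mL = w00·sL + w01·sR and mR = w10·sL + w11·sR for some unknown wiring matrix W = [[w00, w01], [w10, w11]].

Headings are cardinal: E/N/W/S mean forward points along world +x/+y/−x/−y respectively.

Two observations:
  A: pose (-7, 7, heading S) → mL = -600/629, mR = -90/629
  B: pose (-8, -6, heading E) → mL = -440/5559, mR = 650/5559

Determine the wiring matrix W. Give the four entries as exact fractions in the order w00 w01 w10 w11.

obs A: pose=(-7,7,S) → sL=60/17, sR=60/37, mL=-600/629, mR=-90/629
obs B: pose=(-8,-6,E) → sL=60/109, sR=20/51, mL=-440/5559, mR=650/5559
sensor matrix S = [[60/17, 60/37], [60/109, 20/51]]; det S = 572800/1165537
solve [mL_A; mL_B] = S·[w00; w01] and [mR_A; mR_B] = S·[w10; w11]:
  w00 = -1/2, w01 = 1/2, w10 = -1/2, w11 = 1

-1/2 1/2 -1/2 1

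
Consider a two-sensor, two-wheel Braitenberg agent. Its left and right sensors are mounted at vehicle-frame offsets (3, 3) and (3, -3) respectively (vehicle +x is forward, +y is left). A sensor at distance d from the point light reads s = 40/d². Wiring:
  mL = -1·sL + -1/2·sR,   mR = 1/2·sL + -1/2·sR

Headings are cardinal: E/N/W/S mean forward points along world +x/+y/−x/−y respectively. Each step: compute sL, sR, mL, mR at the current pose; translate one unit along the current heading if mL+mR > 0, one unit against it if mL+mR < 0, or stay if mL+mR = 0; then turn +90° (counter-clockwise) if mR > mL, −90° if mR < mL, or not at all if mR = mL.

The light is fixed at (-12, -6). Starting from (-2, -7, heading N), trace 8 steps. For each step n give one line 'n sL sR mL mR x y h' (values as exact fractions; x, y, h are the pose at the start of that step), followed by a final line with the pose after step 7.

n=0: pose=(-2,-7,N); sL=40/53, sR=40/173; mL=-7980/9169, mR=2400/9169; mL+mR=-5580/9169 → advance -1; mR−mL=60/53 → turn +1·90°
n=1: pose=(-2,-8,W); sL=20/37, sR=4/5; mL=-174/185, mR=-24/185; mL+mR=-198/185 → advance -1; mR−mL=30/37 → turn +1·90°
n=2: pose=(-1,-8,S); sL=40/221, sR=40/89; mL=-7980/19669, mR=-2640/19669; mL+mR=-10620/19669 → advance -1; mR−mL=60/221 → turn +1·90°
n=3: pose=(-1,-7,E); sL=1/5, sR=10/53; mL=-78/265, mR=3/530; mL+mR=-153/530 → advance -1; mR−mL=3/10 → turn +1·90°
n=4: pose=(-2,-7,N); sL=40/53, sR=40/173; mL=-7980/9169, mR=2400/9169; mL+mR=-5580/9169 → advance -1; mR−mL=60/53 → turn +1·90°
n=5: pose=(-2,-8,W); sL=20/37, sR=4/5; mL=-174/185, mR=-24/185; mL+mR=-198/185 → advance -1; mR−mL=30/37 → turn +1·90°
n=6: pose=(-1,-8,S); sL=40/221, sR=40/89; mL=-7980/19669, mR=-2640/19669; mL+mR=-10620/19669 → advance -1; mR−mL=60/221 → turn +1·90°
n=7: pose=(-1,-7,E); sL=1/5, sR=10/53; mL=-78/265, mR=3/530; mL+mR=-153/530 → advance -1; mR−mL=3/10 → turn +1·90°

0 40/53 40/173 -7980/9169 2400/9169 -2 -7 N
1 20/37 4/5 -174/185 -24/185 -2 -8 W
2 40/221 40/89 -7980/19669 -2640/19669 -1 -8 S
3 1/5 10/53 -78/265 3/530 -1 -7 E
4 40/53 40/173 -7980/9169 2400/9169 -2 -7 N
5 20/37 4/5 -174/185 -24/185 -2 -8 W
6 40/221 40/89 -7980/19669 -2640/19669 -1 -8 S
7 1/5 10/53 -78/265 3/530 -1 -7 E
final -2 -7 N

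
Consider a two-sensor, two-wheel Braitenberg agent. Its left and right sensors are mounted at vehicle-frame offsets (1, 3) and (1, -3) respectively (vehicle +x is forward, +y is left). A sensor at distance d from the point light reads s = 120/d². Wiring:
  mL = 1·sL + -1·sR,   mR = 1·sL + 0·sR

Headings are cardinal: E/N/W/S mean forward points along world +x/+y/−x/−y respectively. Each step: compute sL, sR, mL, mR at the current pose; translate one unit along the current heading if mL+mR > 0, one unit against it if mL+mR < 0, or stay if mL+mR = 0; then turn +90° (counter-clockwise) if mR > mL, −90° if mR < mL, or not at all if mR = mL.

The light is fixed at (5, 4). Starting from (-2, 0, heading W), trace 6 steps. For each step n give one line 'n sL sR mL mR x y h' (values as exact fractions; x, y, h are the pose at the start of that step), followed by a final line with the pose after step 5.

n=0: pose=(-2,0,W); sL=120/113, sR=24/13; mL=-1152/1469, mR=120/113; mL+mR=408/1469 → advance +1; mR−mL=24/13 → turn +1·90°
n=1: pose=(-3,0,S); sL=12/5, sR=60/73; mL=576/365, mR=12/5; mL+mR=1452/365 → advance +1; mR−mL=60/73 → turn +1·90°
n=2: pose=(-3,-1,E); sL=120/53, sR=120/113; mL=7200/5989, mR=120/53; mL+mR=20760/5989 → advance +1; mR−mL=120/113 → turn +1·90°
n=3: pose=(-2,-1,N); sL=30/29, sR=15/4; mL=-315/116, mR=30/29; mL+mR=-195/116 → advance -1; mR−mL=15/4 → turn +1·90°
n=4: pose=(-2,-2,W); sL=24/29, sR=120/73; mL=-1728/2117, mR=24/29; mL+mR=24/2117 → advance +1; mR−mL=120/73 → turn +1·90°
n=5: pose=(-3,-2,S); sL=60/37, sR=12/17; mL=576/629, mR=60/37; mL+mR=1596/629 → advance +1; mR−mL=12/17 → turn +1·90°

0 120/113 24/13 -1152/1469 120/113 -2 0 W
1 12/5 60/73 576/365 12/5 -3 0 S
2 120/53 120/113 7200/5989 120/53 -3 -1 E
3 30/29 15/4 -315/116 30/29 -2 -1 N
4 24/29 120/73 -1728/2117 24/29 -2 -2 W
5 60/37 12/17 576/629 60/37 -3 -2 S
final -3 -3 E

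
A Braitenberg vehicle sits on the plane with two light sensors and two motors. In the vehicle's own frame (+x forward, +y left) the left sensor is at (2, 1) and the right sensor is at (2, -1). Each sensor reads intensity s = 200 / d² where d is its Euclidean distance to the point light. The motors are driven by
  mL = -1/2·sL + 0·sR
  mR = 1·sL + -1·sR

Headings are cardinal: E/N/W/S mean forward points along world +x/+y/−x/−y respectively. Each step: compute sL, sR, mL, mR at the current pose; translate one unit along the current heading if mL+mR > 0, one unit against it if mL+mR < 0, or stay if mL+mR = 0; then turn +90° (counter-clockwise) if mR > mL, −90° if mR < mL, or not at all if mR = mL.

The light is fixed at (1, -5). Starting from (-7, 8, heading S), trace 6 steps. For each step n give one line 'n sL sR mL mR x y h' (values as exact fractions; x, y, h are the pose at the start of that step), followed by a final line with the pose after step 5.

0 20/17 100/101 -10/17 320/1717 -7 8 S
1 200/261 40/41 -100/261 -2240/10701 -7 9 E
2 50/89 5/8 -25/89 -45/712 -8 9 N
3 40/53 200/317 -20/53 2080/16801 -8 8 W
4 20/17 100/101 -10/17 320/1717 -7 8 S
5 200/261 40/41 -100/261 -2240/10701 -7 9 E
final -8 9 N

n=0: pose=(-7,8,S); sL=20/17, sR=100/101; mL=-10/17, mR=320/1717; mL+mR=-690/1717 → advance -1; mR−mL=1330/1717 → turn +1·90°
n=1: pose=(-7,9,E); sL=200/261, sR=40/41; mL=-100/261, mR=-2240/10701; mL+mR=-6340/10701 → advance -1; mR−mL=620/3567 → turn +1·90°
n=2: pose=(-8,9,N); sL=50/89, sR=5/8; mL=-25/89, mR=-45/712; mL+mR=-245/712 → advance -1; mR−mL=155/712 → turn +1·90°
n=3: pose=(-8,8,W); sL=40/53, sR=200/317; mL=-20/53, mR=2080/16801; mL+mR=-4260/16801 → advance -1; mR−mL=8420/16801 → turn +1·90°
n=4: pose=(-7,8,S); sL=20/17, sR=100/101; mL=-10/17, mR=320/1717; mL+mR=-690/1717 → advance -1; mR−mL=1330/1717 → turn +1·90°
n=5: pose=(-7,9,E); sL=200/261, sR=40/41; mL=-100/261, mR=-2240/10701; mL+mR=-6340/10701 → advance -1; mR−mL=620/3567 → turn +1·90°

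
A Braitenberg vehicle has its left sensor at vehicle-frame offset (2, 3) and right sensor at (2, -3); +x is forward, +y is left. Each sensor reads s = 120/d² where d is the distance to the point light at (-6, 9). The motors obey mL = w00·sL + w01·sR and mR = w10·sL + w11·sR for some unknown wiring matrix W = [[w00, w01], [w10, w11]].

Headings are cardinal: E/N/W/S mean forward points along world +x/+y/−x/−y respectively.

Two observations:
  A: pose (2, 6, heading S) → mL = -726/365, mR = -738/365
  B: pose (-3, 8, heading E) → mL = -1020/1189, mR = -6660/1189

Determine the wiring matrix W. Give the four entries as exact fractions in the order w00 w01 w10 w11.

obs A: pose=(2,6,S) → sL=60/73, sR=12/5, mL=-726/365, mR=-738/365
obs B: pose=(-3,8,E) → sL=120/29, sR=120/41, mL=-1020/1189, mR=-6660/1189
sensor matrix S = [[60/73, 12/5], [120/29, 120/41]]; det S = -653184/86797
solve [mL_A; mL_B] = S·[w00; w01] and [mR_A; mR_B] = S·[w10; w11]:
  w00 = 1/2, w01 = -1, w10 = -1, w11 = -1/2

1/2 -1 -1 -1/2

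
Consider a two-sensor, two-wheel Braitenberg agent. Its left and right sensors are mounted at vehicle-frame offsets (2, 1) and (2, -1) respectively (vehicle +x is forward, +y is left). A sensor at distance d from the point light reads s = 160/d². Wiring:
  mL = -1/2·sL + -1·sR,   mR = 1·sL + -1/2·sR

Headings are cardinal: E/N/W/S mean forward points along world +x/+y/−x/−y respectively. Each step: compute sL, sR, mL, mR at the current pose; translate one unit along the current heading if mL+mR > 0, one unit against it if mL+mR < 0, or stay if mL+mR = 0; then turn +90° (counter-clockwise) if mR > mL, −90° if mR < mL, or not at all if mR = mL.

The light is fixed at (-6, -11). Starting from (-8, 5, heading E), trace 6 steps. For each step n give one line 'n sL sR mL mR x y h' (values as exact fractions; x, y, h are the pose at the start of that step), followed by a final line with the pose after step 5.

0 160/289 32/45 -12848/13005 2576/13005 -8 5 E
1 8/17 20/41 -504/697 158/697 -9 5 N
2 160/221 160/281 -57840/62101 27280/62101 -9 4 W
3 16/17 80/89 -2072/1513 744/1513 -8 4 S
4 160/289 32/45 -12848/13005 2576/13005 -8 5 E
5 8/17 20/41 -504/697 158/697 -9 5 N
final -9 4 W

n=0: pose=(-8,5,E); sL=160/289, sR=32/45; mL=-12848/13005, mR=2576/13005; mL+mR=-3424/4335 → advance -1; mR−mL=15424/13005 → turn +1·90°
n=1: pose=(-9,5,N); sL=8/17, sR=20/41; mL=-504/697, mR=158/697; mL+mR=-346/697 → advance -1; mR−mL=662/697 → turn +1·90°
n=2: pose=(-9,4,W); sL=160/221, sR=160/281; mL=-57840/62101, mR=27280/62101; mL+mR=-30560/62101 → advance -1; mR−mL=85120/62101 → turn +1·90°
n=3: pose=(-8,4,S); sL=16/17, sR=80/89; mL=-2072/1513, mR=744/1513; mL+mR=-1328/1513 → advance -1; mR−mL=2816/1513 → turn +1·90°
n=4: pose=(-8,5,E); sL=160/289, sR=32/45; mL=-12848/13005, mR=2576/13005; mL+mR=-3424/4335 → advance -1; mR−mL=15424/13005 → turn +1·90°
n=5: pose=(-9,5,N); sL=8/17, sR=20/41; mL=-504/697, mR=158/697; mL+mR=-346/697 → advance -1; mR−mL=662/697 → turn +1·90°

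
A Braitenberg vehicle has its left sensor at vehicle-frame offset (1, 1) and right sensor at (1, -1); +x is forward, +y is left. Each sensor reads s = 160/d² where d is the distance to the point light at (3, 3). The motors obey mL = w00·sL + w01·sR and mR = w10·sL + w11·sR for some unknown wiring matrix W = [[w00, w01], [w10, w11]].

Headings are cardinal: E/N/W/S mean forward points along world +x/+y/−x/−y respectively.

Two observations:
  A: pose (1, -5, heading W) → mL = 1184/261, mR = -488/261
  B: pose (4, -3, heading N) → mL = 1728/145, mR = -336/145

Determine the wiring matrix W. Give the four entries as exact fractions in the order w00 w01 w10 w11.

1 1 1/2 -1

obs A: pose=(1,-5,W) → sL=16/9, sR=80/29, mL=1184/261, mR=-488/261
obs B: pose=(4,-3,N) → sL=32/5, sR=160/29, mL=1728/145, mR=-336/145
sensor matrix S = [[16/9, 80/29], [32/5, 160/29]]; det S = -2048/261
solve [mL_A; mL_B] = S·[w00; w01] and [mR_A; mR_B] = S·[w10; w11]:
  w00 = 1, w01 = 1, w10 = 1/2, w11 = -1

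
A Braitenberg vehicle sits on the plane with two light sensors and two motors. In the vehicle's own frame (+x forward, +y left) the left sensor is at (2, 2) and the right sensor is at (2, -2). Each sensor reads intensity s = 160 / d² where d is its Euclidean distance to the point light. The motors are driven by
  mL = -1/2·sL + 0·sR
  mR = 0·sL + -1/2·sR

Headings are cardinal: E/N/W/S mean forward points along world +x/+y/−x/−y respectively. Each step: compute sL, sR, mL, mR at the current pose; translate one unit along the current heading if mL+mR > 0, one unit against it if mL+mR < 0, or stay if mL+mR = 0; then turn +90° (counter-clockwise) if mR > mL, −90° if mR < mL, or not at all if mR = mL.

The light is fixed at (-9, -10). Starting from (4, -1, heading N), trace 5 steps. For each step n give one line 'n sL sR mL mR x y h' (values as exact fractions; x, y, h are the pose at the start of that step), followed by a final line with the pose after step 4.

0 80/121 80/173 -40/121 -40/173 4 -1 N
1 160/157 160/221 -80/157 -80/221 4 -2 W
2 40/73 8/9 -20/73 -4/9 5 -2 S
3 160/193 32/53 -80/193 -16/53 5 -1 W
4 80/169 80/109 -40/169 -40/109 6 -1 S
final 6 0 W

n=0: pose=(4,-1,N); sL=80/121, sR=80/173; mL=-40/121, mR=-40/173; mL+mR=-11760/20933 → advance -1; mR−mL=2080/20933 → turn +1·90°
n=1: pose=(4,-2,W); sL=160/157, sR=160/221; mL=-80/157, mR=-80/221; mL+mR=-30240/34697 → advance -1; mR−mL=5120/34697 → turn +1·90°
n=2: pose=(5,-2,S); sL=40/73, sR=8/9; mL=-20/73, mR=-4/9; mL+mR=-472/657 → advance -1; mR−mL=-112/657 → turn -1·90°
n=3: pose=(5,-1,W); sL=160/193, sR=32/53; mL=-80/193, mR=-16/53; mL+mR=-7328/10229 → advance -1; mR−mL=1152/10229 → turn +1·90°
n=4: pose=(6,-1,S); sL=80/169, sR=80/109; mL=-40/169, mR=-40/109; mL+mR=-11120/18421 → advance -1; mR−mL=-2400/18421 → turn -1·90°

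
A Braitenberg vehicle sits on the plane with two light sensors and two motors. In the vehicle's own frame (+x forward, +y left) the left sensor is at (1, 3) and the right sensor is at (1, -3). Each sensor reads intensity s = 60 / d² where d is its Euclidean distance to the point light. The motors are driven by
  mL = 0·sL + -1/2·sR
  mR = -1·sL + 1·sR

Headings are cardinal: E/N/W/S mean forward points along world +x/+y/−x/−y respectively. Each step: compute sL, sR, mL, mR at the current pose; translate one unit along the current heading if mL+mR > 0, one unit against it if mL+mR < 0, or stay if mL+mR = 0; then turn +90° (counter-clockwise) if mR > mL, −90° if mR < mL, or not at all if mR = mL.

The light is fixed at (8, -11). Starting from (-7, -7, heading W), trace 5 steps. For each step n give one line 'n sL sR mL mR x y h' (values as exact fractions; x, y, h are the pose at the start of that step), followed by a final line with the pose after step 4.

n=0: pose=(-7,-7,W); sL=60/257, sR=12/61; mL=-6/61, mR=-576/15677; mL+mR=-2118/15677 → advance -1; mR−mL=966/15677 → turn +1·90°
n=1: pose=(-6,-7,S); sL=6/13, sR=30/149; mL=-15/149, mR=-504/1937; mL+mR=-699/1937 → advance -1; mR−mL=-309/1937 → turn -1·90°
n=2: pose=(-6,-6,W); sL=60/229, sR=60/289; mL=-30/289, mR=-3600/66181; mL+mR=-10470/66181 → advance -1; mR−mL=3270/66181 → turn +1·90°
n=3: pose=(-5,-6,S); sL=15/29, sR=15/68; mL=-15/136, mR=-585/1972; mL+mR=-1605/3944 → advance -1; mR−mL=-735/3944 → turn -1·90°
n=4: pose=(-5,-5,W); sL=12/41, sR=60/277; mL=-30/277, mR=-864/11357; mL+mR=-2094/11357 → advance -1; mR−mL=366/11357 → turn +1·90°

0 60/257 12/61 -6/61 -576/15677 -7 -7 W
1 6/13 30/149 -15/149 -504/1937 -6 -7 S
2 60/229 60/289 -30/289 -3600/66181 -6 -6 W
3 15/29 15/68 -15/136 -585/1972 -5 -6 S
4 12/41 60/277 -30/277 -864/11357 -5 -5 W
final -4 -5 S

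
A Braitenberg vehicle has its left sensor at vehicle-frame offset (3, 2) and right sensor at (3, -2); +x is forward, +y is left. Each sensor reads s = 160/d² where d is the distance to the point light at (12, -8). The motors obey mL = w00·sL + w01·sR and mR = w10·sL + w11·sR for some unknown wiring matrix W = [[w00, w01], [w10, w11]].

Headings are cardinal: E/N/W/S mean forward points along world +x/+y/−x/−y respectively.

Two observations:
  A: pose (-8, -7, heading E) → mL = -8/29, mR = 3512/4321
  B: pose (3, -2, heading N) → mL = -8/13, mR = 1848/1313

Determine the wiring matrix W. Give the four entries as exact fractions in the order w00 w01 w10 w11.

0 -1/2 1 1/2

obs A: pose=(-8,-7,E) → sL=80/149, sR=16/29, mL=-8/29, mR=3512/4321
obs B: pose=(3,-2,N) → sL=80/101, sR=16/13, mL=-8/13, mR=1848/1313
sensor matrix S = [[80/149, 16/29], [80/101, 16/13]]; det S = 1269760/5673473
solve [mL_A; mL_B] = S·[w00; w01] and [mR_A; mR_B] = S·[w10; w11]:
  w00 = 0, w01 = -1/2, w10 = 1, w11 = 1/2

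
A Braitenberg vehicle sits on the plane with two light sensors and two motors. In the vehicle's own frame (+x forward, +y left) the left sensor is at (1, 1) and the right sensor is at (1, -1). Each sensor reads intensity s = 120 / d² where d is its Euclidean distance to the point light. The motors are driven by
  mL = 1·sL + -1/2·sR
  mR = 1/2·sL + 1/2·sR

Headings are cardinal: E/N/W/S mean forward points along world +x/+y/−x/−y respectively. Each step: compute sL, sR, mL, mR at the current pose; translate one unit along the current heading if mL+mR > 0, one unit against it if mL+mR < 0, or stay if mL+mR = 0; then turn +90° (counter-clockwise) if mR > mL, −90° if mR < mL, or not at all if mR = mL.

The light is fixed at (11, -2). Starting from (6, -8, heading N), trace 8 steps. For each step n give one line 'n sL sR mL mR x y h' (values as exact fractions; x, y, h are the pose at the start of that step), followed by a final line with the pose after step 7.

n=0: pose=(6,-8,N); sL=120/61, sR=120/41; mL=1260/2501, mR=6120/2501; mL+mR=180/61 → advance +1; mR−mL=4860/2501 → turn +1·90°
n=1: pose=(6,-7,W); sL=5/3, sR=30/13; mL=20/39, mR=155/78; mL+mR=5/2 → advance +1; mR−mL=115/78 → turn +1·90°
n=2: pose=(5,-7,S); sL=120/61, sR=24/17; mL=1308/1037, mR=1752/1037; mL+mR=180/61 → advance +1; mR−mL=444/1037 → turn +1·90°
n=3: pose=(5,-8,E); sL=12/5, sR=60/37; mL=294/185, mR=372/185; mL+mR=18/5 → advance +1; mR−mL=78/185 → turn +1·90°
n=4: pose=(6,-8,N); sL=120/61, sR=120/41; mL=1260/2501, mR=6120/2501; mL+mR=180/61 → advance +1; mR−mL=4860/2501 → turn +1·90°
n=5: pose=(6,-7,W); sL=5/3, sR=30/13; mL=20/39, mR=155/78; mL+mR=5/2 → advance +1; mR−mL=115/78 → turn +1·90°
n=6: pose=(5,-7,S); sL=120/61, sR=24/17; mL=1308/1037, mR=1752/1037; mL+mR=180/61 → advance +1; mR−mL=444/1037 → turn +1·90°
n=7: pose=(5,-8,E); sL=12/5, sR=60/37; mL=294/185, mR=372/185; mL+mR=18/5 → advance +1; mR−mL=78/185 → turn +1·90°

0 120/61 120/41 1260/2501 6120/2501 6 -8 N
1 5/3 30/13 20/39 155/78 6 -7 W
2 120/61 24/17 1308/1037 1752/1037 5 -7 S
3 12/5 60/37 294/185 372/185 5 -8 E
4 120/61 120/41 1260/2501 6120/2501 6 -8 N
5 5/3 30/13 20/39 155/78 6 -7 W
6 120/61 24/17 1308/1037 1752/1037 5 -7 S
7 12/5 60/37 294/185 372/185 5 -8 E
final 6 -8 N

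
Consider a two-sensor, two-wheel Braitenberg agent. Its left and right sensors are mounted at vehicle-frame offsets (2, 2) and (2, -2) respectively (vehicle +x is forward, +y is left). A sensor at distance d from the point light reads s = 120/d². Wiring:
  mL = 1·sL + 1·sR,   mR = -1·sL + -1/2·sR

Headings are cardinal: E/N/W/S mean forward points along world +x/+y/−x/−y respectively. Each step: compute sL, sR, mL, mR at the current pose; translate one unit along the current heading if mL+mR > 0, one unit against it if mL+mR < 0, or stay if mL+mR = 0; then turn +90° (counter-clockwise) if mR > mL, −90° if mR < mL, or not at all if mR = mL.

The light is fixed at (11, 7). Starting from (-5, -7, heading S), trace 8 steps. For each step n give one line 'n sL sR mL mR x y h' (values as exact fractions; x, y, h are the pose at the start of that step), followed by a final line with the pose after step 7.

0 30/113 6/29 1548/3277 -1209/3277 -5 -7 S
1 120/613 120/493 132720/302209 -95940/302209 -5 -8 W
2 12/53 60/197 5544/10441 -3954/10441 -6 -8 N
3 40/123 120/481 34000/59163 -26620/59163 -6 -7 E
4 30/113 6/29 1548/3277 -1209/3277 -5 -7 S
5 120/613 120/493 132720/302209 -95940/302209 -5 -8 W
6 12/53 60/197 5544/10441 -3954/10441 -6 -8 N
7 40/123 120/481 34000/59163 -26620/59163 -6 -7 E
final -5 -7 S

n=0: pose=(-5,-7,S); sL=30/113, sR=6/29; mL=1548/3277, mR=-1209/3277; mL+mR=3/29 → advance +1; mR−mL=-2757/3277 → turn -1·90°
n=1: pose=(-5,-8,W); sL=120/613, sR=120/493; mL=132720/302209, mR=-95940/302209; mL+mR=60/493 → advance +1; mR−mL=-228660/302209 → turn -1·90°
n=2: pose=(-6,-8,N); sL=12/53, sR=60/197; mL=5544/10441, mR=-3954/10441; mL+mR=30/197 → advance +1; mR−mL=-9498/10441 → turn -1·90°
n=3: pose=(-6,-7,E); sL=40/123, sR=120/481; mL=34000/59163, mR=-26620/59163; mL+mR=60/481 → advance +1; mR−mL=-60620/59163 → turn -1·90°
n=4: pose=(-5,-7,S); sL=30/113, sR=6/29; mL=1548/3277, mR=-1209/3277; mL+mR=3/29 → advance +1; mR−mL=-2757/3277 → turn -1·90°
n=5: pose=(-5,-8,W); sL=120/613, sR=120/493; mL=132720/302209, mR=-95940/302209; mL+mR=60/493 → advance +1; mR−mL=-228660/302209 → turn -1·90°
n=6: pose=(-6,-8,N); sL=12/53, sR=60/197; mL=5544/10441, mR=-3954/10441; mL+mR=30/197 → advance +1; mR−mL=-9498/10441 → turn -1·90°
n=7: pose=(-6,-7,E); sL=40/123, sR=120/481; mL=34000/59163, mR=-26620/59163; mL+mR=60/481 → advance +1; mR−mL=-60620/59163 → turn -1·90°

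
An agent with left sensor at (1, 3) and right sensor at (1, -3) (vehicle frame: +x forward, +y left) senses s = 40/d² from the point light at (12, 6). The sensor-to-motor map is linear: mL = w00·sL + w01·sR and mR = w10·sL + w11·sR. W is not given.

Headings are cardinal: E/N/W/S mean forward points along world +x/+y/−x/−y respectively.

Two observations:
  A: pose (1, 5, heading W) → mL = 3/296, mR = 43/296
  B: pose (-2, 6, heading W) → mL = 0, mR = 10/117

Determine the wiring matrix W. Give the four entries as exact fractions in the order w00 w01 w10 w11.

obs A: pose=(1,5,W) → sL=1/4, sR=10/37, mL=3/296, mR=43/296
obs B: pose=(-2,6,W) → sL=20/117, sR=20/117, mL=0, mR=10/117
sensor matrix S = [[1/4, 10/37], [20/117, 20/117]]; det S = -5/1443
solve [mL_A; mL_B] = S·[w00; w01] and [mR_A; mR_B] = S·[w10; w11]:
  w00 = -1/2, w01 = 1/2, w10 = -1/2, w11 = 1

-1/2 1/2 -1/2 1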